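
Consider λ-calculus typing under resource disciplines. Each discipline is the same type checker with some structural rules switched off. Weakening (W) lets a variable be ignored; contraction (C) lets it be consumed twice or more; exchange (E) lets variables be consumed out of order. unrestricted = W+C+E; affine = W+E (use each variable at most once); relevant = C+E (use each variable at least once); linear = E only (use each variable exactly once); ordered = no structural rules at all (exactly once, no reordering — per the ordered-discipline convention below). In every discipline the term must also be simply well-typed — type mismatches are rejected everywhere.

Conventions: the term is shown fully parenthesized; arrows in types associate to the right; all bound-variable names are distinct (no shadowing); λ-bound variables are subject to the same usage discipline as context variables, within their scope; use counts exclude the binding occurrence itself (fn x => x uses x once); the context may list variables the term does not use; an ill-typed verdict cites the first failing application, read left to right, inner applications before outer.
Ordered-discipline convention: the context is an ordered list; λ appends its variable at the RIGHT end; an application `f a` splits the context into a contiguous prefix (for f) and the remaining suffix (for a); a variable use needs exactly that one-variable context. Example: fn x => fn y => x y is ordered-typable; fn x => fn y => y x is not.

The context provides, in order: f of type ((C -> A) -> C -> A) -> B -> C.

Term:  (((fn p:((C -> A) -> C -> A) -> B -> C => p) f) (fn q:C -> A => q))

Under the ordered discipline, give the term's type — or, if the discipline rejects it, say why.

term : B -> C
usage: f: 1; p (λ-bound): 1; q (λ-bound): 1
left-to-right use order: p, f, q
typing: well-typed — term : B -> C
all disciplines: ordered ✓, linear ✓, affine ✓, relevant ✓, unrestricted ✓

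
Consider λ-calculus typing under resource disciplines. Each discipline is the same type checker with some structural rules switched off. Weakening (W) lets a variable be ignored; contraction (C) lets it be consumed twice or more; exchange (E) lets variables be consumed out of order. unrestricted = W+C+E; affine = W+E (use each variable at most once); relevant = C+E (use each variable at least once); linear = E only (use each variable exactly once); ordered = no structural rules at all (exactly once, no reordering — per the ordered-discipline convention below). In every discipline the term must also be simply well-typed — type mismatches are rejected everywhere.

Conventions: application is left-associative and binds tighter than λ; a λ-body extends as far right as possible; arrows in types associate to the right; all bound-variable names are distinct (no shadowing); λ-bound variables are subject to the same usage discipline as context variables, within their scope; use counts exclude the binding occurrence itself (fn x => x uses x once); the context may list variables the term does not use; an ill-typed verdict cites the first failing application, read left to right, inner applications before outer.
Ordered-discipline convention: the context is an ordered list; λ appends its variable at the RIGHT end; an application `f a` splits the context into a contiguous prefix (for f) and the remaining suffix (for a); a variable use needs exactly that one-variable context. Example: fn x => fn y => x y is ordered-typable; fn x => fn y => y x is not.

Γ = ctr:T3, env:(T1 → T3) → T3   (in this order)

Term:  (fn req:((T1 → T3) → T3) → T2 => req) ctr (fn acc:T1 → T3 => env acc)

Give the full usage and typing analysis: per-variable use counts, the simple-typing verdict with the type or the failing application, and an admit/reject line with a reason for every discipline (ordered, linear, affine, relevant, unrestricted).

variable uses: ctr: 1×; env: 1×; req (bound): 1×; acc (bound): 1×
uses in reading order: req, ctr, env, acc
typing: ill-typed: an application expects ((T1 → T3) → T3) → T2 but receives T3
ordered: ✗ — the type mismatch rejects it
linear: ✗ — not simply typable
affine: ✗ — fails simple typing
relevant: ✗ — a type mismatch blocks all five
unrestricted: ✗ — the type mismatch rejects it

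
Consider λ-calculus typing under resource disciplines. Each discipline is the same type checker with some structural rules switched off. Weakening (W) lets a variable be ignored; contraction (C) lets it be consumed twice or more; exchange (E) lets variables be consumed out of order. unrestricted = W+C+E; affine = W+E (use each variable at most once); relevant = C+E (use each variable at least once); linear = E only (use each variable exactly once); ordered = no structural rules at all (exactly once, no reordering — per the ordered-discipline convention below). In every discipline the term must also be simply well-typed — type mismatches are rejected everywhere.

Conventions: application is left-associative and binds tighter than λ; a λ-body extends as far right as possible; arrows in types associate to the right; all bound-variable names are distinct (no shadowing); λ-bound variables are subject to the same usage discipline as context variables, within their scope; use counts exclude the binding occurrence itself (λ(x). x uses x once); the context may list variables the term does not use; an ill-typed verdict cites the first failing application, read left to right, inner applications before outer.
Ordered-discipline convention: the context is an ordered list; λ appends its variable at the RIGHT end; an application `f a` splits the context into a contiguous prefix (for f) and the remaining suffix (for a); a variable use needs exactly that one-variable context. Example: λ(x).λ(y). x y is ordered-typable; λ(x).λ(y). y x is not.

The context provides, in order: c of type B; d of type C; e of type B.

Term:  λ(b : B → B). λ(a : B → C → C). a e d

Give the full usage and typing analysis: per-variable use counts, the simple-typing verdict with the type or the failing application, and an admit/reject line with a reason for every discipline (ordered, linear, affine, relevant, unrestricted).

variable uses: c: 0×, d: 1×, e: 1×, b (bound): 0×, a (bound): 1×
use order (left to right): a, e, d
typing: well-typed at (B → B) → (B → C → C) → C
ordered: ✗ — c, b never used (weakening)
linear: ✗ — c, b never used (weakening)
affine: ✓ — at most one use each (c, d, e, b, a)
relevant: ✗ — c, b never used (weakening)
unrestricted: ✓ — typability at (B → B) → (B → C → C) → C is all that's needed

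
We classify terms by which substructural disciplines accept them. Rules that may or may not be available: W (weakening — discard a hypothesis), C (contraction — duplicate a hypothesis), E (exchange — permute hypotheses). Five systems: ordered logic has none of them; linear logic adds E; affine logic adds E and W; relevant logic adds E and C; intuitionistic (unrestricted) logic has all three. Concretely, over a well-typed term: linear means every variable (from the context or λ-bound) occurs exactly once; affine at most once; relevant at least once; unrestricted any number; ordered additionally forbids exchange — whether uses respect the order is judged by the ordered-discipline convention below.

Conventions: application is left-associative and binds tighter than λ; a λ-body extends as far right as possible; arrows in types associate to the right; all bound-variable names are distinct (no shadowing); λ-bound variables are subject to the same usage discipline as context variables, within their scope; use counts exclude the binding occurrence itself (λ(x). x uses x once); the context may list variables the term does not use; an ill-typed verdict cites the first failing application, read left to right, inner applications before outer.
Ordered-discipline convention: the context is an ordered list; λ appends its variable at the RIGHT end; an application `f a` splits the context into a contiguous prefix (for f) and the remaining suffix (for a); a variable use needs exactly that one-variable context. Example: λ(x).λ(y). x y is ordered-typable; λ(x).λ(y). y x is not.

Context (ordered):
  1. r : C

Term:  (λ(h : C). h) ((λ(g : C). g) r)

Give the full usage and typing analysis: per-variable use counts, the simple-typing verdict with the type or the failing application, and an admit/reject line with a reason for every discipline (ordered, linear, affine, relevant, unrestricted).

usage: r ×1, h [bound] ×1, g [bound] ×1
uses in reading order: h, g, r
typing: well-typed at C
ordered ✓ (r, h, g once each; derivable with no W/C/E)
linear ✓ (single use per variable (r, h, g))
affine ✓ (none of r, h, g used more than once)
relevant ✓ (every one of r, h, g appears)
unrestricted ✓ (well-typed at C; no restrictions here)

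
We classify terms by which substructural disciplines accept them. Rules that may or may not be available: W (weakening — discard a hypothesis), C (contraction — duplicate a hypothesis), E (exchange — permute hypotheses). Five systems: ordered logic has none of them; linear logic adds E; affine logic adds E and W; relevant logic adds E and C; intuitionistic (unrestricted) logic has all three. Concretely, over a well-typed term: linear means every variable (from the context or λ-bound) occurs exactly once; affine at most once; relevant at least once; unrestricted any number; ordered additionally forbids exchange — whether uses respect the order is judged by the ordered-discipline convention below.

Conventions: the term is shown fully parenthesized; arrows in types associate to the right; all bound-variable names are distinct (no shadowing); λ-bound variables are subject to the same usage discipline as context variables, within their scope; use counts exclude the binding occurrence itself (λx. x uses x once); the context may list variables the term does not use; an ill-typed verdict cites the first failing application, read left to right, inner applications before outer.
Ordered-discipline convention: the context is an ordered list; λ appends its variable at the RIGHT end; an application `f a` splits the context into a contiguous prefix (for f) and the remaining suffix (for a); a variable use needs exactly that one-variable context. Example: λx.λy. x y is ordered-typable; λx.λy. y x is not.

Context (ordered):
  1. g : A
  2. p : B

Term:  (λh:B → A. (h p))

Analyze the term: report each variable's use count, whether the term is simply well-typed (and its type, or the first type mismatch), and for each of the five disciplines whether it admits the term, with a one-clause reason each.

counts: g=0, p=1, h [bound]=1
order of uses: h, p
typing: well-typed at (B → A) → A
ordered: ✗, unused: g — weakening required
linear: ✗, unused: g — weakening required
affine: ✓, at most one use each (g, p, h)
relevant: ✗, unused: g — weakening required
unrestricted: ✓, simply typable at (B → A) → A; W, C, E all held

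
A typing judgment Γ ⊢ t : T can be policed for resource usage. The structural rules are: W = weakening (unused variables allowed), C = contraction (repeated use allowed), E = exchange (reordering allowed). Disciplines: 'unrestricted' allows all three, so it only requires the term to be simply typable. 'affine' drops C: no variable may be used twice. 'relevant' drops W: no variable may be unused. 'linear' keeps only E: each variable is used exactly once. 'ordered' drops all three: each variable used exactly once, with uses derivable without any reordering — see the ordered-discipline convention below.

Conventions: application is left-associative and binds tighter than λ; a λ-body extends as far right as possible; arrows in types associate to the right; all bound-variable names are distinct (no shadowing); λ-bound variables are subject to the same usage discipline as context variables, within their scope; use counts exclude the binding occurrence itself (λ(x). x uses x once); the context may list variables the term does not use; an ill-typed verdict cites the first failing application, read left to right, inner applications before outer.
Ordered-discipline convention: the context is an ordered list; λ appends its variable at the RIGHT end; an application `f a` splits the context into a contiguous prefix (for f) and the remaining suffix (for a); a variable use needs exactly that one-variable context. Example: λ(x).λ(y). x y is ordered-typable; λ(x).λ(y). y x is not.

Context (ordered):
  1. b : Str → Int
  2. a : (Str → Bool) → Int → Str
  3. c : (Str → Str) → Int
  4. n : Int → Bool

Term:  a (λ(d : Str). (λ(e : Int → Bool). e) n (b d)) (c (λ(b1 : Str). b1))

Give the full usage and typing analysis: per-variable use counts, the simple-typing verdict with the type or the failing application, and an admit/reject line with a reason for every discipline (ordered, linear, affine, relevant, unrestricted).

use counts: b ×1, a ×1, c ×1, n ×1, d [bound] ×1, e [bound] ×1, b1 [bound] ×1
left-to-right use order: a, e, n, b, d, c, b1
typing: well-typed at Str
ordered ✗ (needs exchange: uses follow a, e, n, b, d, c, b1)
linear ✓ (single use per variable (b, a, c, n, d, e, b1))
affine ✓ (at most one use each (b, a, c, n, d, e, b1))
relevant ✓ (b, a, c, n, d, e, b1: all used, weakening unneeded)
unrestricted ✓ (type-checks (Str) and nothing is barred)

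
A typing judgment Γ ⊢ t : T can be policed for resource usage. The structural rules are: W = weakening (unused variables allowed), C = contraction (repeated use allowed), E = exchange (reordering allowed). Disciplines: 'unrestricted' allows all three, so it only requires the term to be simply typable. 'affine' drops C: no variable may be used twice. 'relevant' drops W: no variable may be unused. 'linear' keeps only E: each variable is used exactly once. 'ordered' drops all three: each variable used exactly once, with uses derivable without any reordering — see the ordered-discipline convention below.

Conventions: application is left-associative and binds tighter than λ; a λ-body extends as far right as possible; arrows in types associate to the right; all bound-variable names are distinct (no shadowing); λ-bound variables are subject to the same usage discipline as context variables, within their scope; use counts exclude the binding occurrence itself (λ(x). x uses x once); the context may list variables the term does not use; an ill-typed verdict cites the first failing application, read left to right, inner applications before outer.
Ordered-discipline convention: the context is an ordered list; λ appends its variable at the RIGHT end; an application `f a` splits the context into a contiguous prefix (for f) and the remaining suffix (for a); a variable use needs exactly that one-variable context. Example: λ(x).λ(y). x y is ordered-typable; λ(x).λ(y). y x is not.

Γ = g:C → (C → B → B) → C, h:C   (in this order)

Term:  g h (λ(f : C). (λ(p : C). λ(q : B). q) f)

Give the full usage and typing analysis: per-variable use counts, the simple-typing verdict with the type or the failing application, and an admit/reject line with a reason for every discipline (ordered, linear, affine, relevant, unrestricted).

variable uses: g ×1, h ×1, f (bound) ×1, p (bound) ×0, q (bound) ×1
use order (left to right): g, h, q, f
typing: the term checks, with type C
ordered: ✗ — p never used (weakening)
linear: ✗ — p never used (weakening)
affine: ✓ — g, h, f, p, q: no repeats, contraction unneeded
relevant: ✗ — p never used (weakening)
unrestricted: ✓ — type-checks (C) and nothing is barred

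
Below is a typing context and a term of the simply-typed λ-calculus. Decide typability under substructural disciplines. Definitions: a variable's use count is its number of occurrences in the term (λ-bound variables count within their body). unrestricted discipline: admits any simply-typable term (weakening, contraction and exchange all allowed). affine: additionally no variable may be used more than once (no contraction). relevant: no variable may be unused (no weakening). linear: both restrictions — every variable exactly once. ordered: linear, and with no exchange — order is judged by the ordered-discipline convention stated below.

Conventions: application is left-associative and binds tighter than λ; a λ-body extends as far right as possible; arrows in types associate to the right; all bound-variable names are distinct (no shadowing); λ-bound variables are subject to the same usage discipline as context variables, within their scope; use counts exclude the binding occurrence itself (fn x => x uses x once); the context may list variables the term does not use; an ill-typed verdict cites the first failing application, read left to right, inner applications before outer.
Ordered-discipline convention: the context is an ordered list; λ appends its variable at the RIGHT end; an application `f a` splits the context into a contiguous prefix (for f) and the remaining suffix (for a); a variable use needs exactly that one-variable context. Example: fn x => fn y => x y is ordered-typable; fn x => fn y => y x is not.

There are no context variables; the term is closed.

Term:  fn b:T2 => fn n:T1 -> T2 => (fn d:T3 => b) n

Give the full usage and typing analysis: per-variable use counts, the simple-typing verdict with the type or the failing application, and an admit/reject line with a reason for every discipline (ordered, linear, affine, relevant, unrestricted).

counts: b [bound]: 1×; n [bound]: 1×; d [bound]: 0×
order of uses: b, n
typing: ill-typed: argument of type T1 -> T2 where T3 is required
ordered: ✗ — a type mismatch blocks all five
linear: ✗ — the type mismatch rejects it
affine: ✗ — not simply typable
relevant: ✗ — fails simple typing
unrestricted: ✗ — a type mismatch blocks all five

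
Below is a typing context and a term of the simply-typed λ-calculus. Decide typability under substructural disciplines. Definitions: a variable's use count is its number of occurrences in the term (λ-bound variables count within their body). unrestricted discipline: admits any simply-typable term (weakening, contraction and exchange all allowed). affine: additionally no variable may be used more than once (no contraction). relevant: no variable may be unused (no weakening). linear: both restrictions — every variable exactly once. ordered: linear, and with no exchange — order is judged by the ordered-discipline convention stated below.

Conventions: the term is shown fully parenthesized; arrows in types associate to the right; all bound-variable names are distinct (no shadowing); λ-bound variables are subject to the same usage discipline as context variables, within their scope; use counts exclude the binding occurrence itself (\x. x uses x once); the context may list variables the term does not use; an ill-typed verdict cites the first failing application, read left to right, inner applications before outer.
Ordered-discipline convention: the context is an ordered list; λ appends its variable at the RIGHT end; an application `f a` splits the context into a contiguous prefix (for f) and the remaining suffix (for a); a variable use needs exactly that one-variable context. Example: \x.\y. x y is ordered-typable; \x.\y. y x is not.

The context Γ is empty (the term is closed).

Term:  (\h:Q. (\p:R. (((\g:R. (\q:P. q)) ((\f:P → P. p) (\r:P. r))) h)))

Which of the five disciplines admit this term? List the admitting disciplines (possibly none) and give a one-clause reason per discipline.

accepted by: none
variable uses: h (bound): 1; p (bound): 1; g (bound): 0; q (bound): 1; f (bound): 0; r (bound): 1
use order (left to right): q, p, r, h
typing: ill-typed: an argument Q mismatches the expected P
ordered ✗ (a type mismatch blocks all five)
linear ✗ (the type mismatch rejects it)
affine ✗ (not simply typable)
relevant ✗ (fails simple typing)
unrestricted ✗ (a type mismatch blocks all five)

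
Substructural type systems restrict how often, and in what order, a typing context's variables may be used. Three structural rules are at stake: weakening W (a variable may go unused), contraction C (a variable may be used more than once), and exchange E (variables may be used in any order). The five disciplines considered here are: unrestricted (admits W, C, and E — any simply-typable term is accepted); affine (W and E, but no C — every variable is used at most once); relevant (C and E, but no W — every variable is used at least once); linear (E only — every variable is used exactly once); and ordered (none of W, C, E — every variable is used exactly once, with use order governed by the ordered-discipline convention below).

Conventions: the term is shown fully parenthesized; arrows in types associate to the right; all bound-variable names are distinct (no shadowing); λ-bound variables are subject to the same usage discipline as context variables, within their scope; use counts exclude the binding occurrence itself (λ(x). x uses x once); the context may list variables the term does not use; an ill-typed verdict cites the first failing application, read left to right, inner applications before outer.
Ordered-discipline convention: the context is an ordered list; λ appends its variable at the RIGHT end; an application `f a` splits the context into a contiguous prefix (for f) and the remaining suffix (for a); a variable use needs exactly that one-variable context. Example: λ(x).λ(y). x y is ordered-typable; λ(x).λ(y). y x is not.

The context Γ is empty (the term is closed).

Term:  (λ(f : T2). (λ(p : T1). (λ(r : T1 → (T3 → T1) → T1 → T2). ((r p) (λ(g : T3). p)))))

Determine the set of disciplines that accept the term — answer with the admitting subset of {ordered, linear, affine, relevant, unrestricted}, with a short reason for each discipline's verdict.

admitted in: unrestricted
use counts: f (λ-bound): 0×; p (λ-bound): 2×; r (λ-bound): 1×; g (λ-bound): 0×
order of uses: r, p, p
typing: ✓ — T2 → T1 → (T1 → (T3 → T1) → T1 → T2) → T1 → T2
ordered ✗ (needs contraction — p ×2; f, g never used (weakening))
linear ✗ (needs contraction — p ×2; f, g never used (weakening))
affine ✗ (needs contraction — p ×2)
relevant ✗ (f, g never used (weakening))
unrestricted ✓ (simply typable at T2 → T1 → (T1 → (T3 → T1) → T1 → T2) → T1 → T2; W, C, E all held)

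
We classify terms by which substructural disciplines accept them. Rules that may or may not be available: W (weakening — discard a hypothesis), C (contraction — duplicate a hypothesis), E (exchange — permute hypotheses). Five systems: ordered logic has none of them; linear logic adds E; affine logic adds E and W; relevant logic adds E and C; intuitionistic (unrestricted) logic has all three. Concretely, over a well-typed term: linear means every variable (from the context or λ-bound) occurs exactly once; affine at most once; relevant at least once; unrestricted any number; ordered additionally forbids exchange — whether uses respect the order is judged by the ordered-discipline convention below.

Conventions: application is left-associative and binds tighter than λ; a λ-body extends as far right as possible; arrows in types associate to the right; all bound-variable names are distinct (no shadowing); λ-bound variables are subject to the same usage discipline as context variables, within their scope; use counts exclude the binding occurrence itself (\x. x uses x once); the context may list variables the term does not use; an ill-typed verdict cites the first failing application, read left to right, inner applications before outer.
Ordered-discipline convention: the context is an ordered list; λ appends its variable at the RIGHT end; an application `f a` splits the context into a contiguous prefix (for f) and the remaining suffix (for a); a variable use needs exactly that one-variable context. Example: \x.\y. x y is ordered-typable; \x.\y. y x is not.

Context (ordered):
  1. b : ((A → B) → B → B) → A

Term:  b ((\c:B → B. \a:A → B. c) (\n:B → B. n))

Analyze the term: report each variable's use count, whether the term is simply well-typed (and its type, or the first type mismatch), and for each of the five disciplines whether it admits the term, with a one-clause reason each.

use counts: b: 1×; c [bound]: 1×; a [bound]: 0×; n [bound]: 1×
uses in reading order: b, c, n
typing: ill-typed: a function awaiting B → B gets (B → B) → B → B
ordered: ✗, fails simple typing
linear: ✗, a type mismatch blocks all five
affine: ✗, the type mismatch rejects it
relevant: ✗, not simply typable
unrestricted: ✗, fails simple typing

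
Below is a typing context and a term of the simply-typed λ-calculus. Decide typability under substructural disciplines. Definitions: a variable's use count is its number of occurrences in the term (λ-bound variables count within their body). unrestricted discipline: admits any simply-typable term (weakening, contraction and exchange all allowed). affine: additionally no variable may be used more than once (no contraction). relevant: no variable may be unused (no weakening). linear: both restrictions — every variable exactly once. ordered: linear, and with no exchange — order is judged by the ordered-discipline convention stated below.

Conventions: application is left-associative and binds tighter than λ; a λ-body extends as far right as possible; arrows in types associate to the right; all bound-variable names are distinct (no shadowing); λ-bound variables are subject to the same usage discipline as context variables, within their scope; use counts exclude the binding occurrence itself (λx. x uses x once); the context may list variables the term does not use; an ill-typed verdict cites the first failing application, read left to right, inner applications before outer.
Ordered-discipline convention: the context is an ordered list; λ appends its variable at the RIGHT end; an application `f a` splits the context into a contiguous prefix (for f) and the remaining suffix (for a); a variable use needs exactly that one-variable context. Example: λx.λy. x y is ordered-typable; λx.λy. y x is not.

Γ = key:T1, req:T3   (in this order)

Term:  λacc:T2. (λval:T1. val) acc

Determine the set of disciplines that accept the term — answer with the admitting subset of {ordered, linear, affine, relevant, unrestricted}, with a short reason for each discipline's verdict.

admitting disciplines: none
usage: key ×0, req ×0, acc (λ-bound) ×1, val (λ-bound) ×1
left-to-right use order: val, acc
typing: ill-typed: argument of type T2 where T1 is required
ordered ✗ (not simply typable)
linear ✗ (fails simple typing)
affine ✗ (a type mismatch blocks all five)
relevant ✗ (the type mismatch rejects it)
unrestricted ✗ (not simply typable)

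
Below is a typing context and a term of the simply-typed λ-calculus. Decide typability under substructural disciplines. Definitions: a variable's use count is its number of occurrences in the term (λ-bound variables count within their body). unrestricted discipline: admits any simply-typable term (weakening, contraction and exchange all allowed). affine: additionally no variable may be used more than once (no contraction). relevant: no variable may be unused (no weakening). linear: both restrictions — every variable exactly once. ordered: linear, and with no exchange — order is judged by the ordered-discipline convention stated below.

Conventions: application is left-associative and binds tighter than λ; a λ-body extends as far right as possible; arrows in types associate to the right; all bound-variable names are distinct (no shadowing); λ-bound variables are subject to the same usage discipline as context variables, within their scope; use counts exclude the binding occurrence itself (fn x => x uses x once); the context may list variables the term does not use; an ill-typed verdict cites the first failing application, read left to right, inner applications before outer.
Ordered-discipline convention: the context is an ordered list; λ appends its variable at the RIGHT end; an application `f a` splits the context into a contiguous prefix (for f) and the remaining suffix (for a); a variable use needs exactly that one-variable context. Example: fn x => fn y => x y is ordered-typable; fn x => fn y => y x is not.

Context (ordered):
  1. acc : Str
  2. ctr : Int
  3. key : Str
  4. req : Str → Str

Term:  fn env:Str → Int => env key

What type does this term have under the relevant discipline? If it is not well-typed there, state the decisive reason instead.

not well-typed under relevant — needs weakening: acc, ctr, req unused
usage: acc: 0; ctr: 0; key: 1; req: 0; env (λ-bound): 1
left-to-right use order: env, key
typing: the term checks, with type (Str → Int) → Int
summary: ordered ✗ · linear ✗ · affine ✓ · relevant ✗ · unrestricted ✓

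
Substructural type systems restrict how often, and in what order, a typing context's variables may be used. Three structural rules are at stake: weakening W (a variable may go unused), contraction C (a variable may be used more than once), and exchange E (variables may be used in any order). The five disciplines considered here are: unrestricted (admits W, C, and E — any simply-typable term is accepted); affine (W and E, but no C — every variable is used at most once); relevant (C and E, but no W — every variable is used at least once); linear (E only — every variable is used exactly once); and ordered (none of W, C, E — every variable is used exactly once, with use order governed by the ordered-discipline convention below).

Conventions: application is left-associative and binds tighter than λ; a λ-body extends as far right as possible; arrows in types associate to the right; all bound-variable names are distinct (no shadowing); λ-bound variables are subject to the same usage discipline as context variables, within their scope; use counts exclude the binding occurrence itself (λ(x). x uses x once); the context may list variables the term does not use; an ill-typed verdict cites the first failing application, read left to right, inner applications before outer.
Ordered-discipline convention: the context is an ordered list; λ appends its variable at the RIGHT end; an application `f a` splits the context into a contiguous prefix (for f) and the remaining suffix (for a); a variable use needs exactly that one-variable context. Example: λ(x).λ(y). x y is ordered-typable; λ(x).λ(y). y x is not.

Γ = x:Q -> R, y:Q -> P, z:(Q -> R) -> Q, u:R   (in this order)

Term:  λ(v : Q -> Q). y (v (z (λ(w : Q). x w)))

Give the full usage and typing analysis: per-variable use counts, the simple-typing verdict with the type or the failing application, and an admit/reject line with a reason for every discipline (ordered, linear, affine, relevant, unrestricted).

use counts: x: 1, y: 1, z: 1, u: 0, v (λ-bound): 1, w (λ-bound): 1
left-to-right use order: y, v, z, x, w
typing: well-typed — term : (Q -> Q) -> P
ordered: ✗, u never used (weakening)
linear: ✗, u never used (weakening)
affine: ✓, no duplicate uses among x, y, z, u, v, w
relevant: ✗, u never used (weakening)
unrestricted: ✓, simply typable at (Q -> Q) -> P; W, C, E all held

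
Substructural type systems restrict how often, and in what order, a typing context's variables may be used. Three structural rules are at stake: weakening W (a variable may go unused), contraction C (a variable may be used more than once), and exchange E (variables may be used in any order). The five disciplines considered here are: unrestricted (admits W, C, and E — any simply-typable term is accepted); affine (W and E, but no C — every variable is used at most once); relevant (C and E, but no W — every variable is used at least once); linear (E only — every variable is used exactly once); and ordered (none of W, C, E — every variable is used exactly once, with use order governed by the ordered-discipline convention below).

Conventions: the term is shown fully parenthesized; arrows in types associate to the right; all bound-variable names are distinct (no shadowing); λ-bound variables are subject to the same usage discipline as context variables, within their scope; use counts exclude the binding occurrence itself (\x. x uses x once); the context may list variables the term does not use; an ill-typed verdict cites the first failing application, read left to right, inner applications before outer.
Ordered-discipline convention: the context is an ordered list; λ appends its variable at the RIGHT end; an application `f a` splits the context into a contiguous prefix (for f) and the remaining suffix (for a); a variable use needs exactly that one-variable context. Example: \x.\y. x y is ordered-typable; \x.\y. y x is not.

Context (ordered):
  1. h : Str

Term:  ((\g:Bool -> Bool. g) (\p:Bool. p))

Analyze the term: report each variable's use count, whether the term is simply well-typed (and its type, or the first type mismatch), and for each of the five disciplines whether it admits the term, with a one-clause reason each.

usage: h=0, g (bound)=1, p (bound)=1
uses in reading order: g, p
typing: ✓ — Bool -> Bool
ordered: ✗, h left unused
linear: ✗, h left unused
affine: ✓, none of h, g, p used more than once
relevant: ✗, h left unused
unrestricted: ✓, well-typed at Bool -> Bool; no restrictions here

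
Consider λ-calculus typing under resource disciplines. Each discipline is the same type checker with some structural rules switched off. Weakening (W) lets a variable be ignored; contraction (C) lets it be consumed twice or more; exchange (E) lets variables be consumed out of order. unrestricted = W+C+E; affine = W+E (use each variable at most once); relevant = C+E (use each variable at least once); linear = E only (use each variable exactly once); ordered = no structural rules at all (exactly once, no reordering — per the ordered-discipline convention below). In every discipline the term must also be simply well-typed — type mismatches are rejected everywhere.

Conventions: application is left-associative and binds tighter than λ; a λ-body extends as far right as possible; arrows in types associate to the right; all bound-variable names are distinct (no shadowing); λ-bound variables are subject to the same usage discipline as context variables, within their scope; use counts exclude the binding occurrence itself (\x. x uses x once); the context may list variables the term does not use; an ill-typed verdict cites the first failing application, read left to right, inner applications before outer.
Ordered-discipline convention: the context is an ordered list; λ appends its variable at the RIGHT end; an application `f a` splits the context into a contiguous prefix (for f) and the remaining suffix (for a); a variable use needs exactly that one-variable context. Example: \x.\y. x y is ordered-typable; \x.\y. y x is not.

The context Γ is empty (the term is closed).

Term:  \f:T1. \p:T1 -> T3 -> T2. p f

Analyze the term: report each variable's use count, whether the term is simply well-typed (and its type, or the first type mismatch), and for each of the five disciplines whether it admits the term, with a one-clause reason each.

usage: f [bound]=1, p [bound]=1
order of uses: p, f
typing: well-typed — term : T1 -> (T1 -> T3 -> T2) -> T3 -> T2
ordered: ✗ — no ordered split (uses run p, f)
linear: ✓ — single use per variable (f, p)
affine: ✓ — no duplicate uses among f, p
relevant: ✓ — f, p: all used, weakening unneeded
unrestricted: ✓ — type-checks (T1 -> (T1 -> T3 -> T2) -> T3 -> T2) and nothing is barred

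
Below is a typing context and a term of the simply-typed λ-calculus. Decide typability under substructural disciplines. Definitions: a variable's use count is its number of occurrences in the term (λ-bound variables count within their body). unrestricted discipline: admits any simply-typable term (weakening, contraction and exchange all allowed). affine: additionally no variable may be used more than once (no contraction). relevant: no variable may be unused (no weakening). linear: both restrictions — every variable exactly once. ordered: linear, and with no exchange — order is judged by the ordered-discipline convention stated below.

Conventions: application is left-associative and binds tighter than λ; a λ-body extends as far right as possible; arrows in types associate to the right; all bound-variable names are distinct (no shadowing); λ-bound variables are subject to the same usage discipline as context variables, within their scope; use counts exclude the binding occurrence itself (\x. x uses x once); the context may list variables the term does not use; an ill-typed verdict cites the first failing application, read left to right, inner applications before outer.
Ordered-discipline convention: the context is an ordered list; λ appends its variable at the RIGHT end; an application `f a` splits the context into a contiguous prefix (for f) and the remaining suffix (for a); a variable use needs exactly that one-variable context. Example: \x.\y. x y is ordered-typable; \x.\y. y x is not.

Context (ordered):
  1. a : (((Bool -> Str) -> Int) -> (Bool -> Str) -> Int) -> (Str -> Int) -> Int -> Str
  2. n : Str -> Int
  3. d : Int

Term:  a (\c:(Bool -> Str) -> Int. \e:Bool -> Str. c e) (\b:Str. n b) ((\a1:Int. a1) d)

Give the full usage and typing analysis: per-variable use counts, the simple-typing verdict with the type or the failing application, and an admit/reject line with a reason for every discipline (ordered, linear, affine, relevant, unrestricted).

use counts: a=1, n=1, d=1, c (bound)=1, e (bound)=1, b (bound)=1, a1 (bound)=1
left-to-right use order: a, c, e, n, b, a1, d
typing: ✓ — Str
ordered ✓ (single-use (a, n, d, c, e, b, a1), ordered derivation ok)
linear ✓ (each of a, n, d, c, e, b, a1 used exactly once)
affine ✓ (no duplicate uses among a, n, d, c, e, b, a1)
relevant ✓ (every one of a, n, d, c, e, b, a1 appears)
unrestricted ✓ (simply typable at Str; W, C, E all held)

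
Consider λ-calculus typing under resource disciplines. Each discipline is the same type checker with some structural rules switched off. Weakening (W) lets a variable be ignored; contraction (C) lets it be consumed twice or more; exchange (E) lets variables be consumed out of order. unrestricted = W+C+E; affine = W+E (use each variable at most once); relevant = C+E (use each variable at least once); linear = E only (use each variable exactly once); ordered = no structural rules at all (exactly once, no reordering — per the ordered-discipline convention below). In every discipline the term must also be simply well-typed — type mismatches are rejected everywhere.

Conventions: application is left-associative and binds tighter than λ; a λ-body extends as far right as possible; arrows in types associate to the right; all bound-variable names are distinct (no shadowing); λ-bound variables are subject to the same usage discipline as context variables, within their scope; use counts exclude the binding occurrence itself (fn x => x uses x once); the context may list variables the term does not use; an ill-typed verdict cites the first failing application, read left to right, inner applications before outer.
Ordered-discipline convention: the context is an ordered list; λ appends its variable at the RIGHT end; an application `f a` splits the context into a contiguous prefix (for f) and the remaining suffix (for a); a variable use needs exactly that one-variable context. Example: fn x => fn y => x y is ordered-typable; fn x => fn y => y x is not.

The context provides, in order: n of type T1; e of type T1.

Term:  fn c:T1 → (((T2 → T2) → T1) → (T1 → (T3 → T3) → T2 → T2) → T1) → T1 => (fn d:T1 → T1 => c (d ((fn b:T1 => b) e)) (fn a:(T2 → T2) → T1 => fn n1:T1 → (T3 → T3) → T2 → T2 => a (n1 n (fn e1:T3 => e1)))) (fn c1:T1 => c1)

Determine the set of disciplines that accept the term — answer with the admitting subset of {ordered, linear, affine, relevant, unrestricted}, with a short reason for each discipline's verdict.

admitted by: linear, affine, relevant, unrestricted
counts: n=1, e=1, c (bound)=1, d (bound)=1, b (bound)=1, a (bound)=1, n1 (bound)=1, e1 (bound)=1, c1 (bound)=1
left-to-right use order: c, d, b, e, a, n1, n, e1, c1
typing: ✓ — (T1 → (((T2 → T2) → T1) → (T1 → (T3 → T3) → T2 → T2) → T1) → T1) → T1
ordered ✗ (use order c, d, b, e, a, n1, n, e1, c1 needs exchange)
linear ✓ (n, e, c, d, b, a, n1, e1, c1: one use apiece)
affine ✓ (no duplicate uses among n, e, c, d, b, a, n1, e1, c1)
relevant ✓ (n, e, c, d, b, a, n1, e1, c1: all used, weakening unneeded)
unrestricted ✓ (simply typable at (T1 → (((T2 → T2) → T1) → (T1 → (T3 → T3) → T2 → T2) → T1) → T1) → T1; W, C, E all held)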